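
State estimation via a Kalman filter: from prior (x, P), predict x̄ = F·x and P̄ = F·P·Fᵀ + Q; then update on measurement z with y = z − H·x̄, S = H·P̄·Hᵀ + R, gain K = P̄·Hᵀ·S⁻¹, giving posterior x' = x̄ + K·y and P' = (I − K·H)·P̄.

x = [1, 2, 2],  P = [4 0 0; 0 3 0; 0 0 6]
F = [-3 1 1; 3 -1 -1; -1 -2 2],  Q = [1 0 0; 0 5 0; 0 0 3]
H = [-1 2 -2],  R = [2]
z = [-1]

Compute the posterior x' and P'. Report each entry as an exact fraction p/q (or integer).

x̄ = F·x = [1, -1, -1]
P̄ = F·P·Fᵀ + Q = [46 -45 18; -45 50 -18; 18 -18 43]
y = z − H·x̄ = [0]
S = H·P̄·Hᵀ + R = [816]
K = P̄·Hᵀ·S⁻¹ = [-43/204; 181/816; -35/204]
x' = x̄ + K·y = [1, -1, -1]
P' = (I − K·H)·P̄ = [497/51 -1397/204 -587/51; -1397/204 8039/816 2663/204; -587/51 2663/204 968/51]

x' = [1, -1, -1]
P' = [497/51 -1397/204 -587/51; -1397/204 8039/816 2663/204; -587/51 2663/204 968/51]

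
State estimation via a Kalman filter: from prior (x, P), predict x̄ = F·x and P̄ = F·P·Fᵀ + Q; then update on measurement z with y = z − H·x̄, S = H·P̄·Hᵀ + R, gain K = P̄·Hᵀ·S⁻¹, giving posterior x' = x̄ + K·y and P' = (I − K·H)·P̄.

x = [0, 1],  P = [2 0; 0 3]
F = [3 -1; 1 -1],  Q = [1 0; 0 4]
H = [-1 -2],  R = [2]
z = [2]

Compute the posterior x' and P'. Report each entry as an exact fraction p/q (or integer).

x' = [-7/12, -23/32]
P' = [16/3 -9/4; -9/4 45/32]

x̄ = F·x = [-1, -1]
P̄ = F·P·Fᵀ + Q = [22 9; 9 9]
y = z − H·x̄ = [-1]
S = H·P̄·Hᵀ + R = [96]
K = P̄·Hᵀ·S⁻¹ = [-5/12; -9/32]
x' = x̄ + K·y = [-7/12, -23/32]
P' = (I − K·H)·P̄ = [16/3 -9/4; -9/4 45/32]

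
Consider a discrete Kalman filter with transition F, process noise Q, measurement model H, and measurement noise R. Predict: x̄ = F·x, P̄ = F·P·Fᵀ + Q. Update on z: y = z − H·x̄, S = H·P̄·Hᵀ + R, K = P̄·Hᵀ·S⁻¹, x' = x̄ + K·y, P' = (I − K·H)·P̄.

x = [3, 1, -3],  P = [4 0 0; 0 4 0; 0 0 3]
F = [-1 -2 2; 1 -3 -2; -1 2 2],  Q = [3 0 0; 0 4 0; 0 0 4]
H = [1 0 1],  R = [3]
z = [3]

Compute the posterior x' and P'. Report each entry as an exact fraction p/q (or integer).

x̄ = F·x = [-11, 6, -7]
P̄ = F·P·Fᵀ + Q = [35 8 0; 8 56 -40; 0 -40 36]
y = z − H·x̄ = [21]
S = H·P̄·Hᵀ + R = [74]
K = P̄·Hᵀ·S⁻¹ = [35/74; -16/37; 18/37]
x' = x̄ + K·y = [-79/74, -114/37, 119/37]
P' = (I − K·H)·P̄ = [1365/74 856/37 -630/37; 856/37 1560/37 -904/37; -630/37 -904/37 684/37]

x' = [-79/74, -114/37, 119/37]
P' = [1365/74 856/37 -630/37; 856/37 1560/37 -904/37; -630/37 -904/37 684/37]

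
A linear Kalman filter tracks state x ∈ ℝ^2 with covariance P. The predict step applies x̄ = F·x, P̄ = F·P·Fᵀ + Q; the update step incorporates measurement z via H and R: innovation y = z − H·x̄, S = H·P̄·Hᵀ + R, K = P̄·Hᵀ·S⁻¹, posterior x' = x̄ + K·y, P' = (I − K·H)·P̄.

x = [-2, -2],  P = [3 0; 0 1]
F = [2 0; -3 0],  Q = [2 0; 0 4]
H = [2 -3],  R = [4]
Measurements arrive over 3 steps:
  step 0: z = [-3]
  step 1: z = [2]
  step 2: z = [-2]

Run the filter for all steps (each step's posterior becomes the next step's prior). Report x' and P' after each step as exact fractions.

step 0: x̄ = F·x = [-4, 6]
step 0: P̄ = F·P·Fᵀ + Q = [14 -18; -18 31]
step 0: y = z − H·x̄ = [23]
step 0: S = H·P̄·Hᵀ + R = [555]
step 0: K = P̄·Hᵀ·S⁻¹ = [82/555; -43/185]
step 0: x' = x̄ + K·y = [-334/555, 121/185]
step 0: P' = (I − K·H)·P̄ = [1046/555 196/185; 196/185 188/185]
step 1: x̄ = F·x = [-668/555, 334/185]
step 1: P̄ = F·P·Fᵀ + Q = [5294/555 -2092/185; -2092/185 3878/185]
step 1: y = z − H·x̄ = [5452/555]
step 1: S = H·P̄·Hᵀ + R = [203414/555]
step 1: K = P̄·Hᵀ·S⁻¹ = [14708/101707; -23727/101707]
step 1: x' = x̄ + K·y = [22068/101707, -49458/101707]
step 1: P' = (I − K·H)·P̄ = [190606/101707 107460/101707; 107460/101707 103276/101707]
step 2: x̄ = F·x = [44136/101707, -66204/101707]
step 2: P̄ = F·P·Fᵀ + Q = [965838/101707 -1143636/101707; -1143636/101707 2122282/101707]
step 2: y = z − H·x̄ = [-490298/101707]
step 2: S = H·P̄·Hᵀ + R = [37094350/101707]
step 2: K = P̄·Hᵀ·S⁻¹ = [2681292/18547175; -4327059/18547175]
step 2: x' = x̄ + K·y = [-4877088/18547175, 8786526/18547175]
step 2: P' = (I − K·H)·P̄ = [34755846/18547175 19595508/18547175; 19595508/18547175 18833084/18547175]

step 0: x' = [-334/555, 121/185], P' = [1046/555 196/185; 196/185 188/185]
step 1: x' = [22068/101707, -49458/101707], P' = [190606/101707 107460/101707; 107460/101707 103276/101707]
step 2: x' = [-4877088/18547175, 8786526/18547175], P' = [34755846/18547175 19595508/18547175; 19595508/18547175 18833084/18547175]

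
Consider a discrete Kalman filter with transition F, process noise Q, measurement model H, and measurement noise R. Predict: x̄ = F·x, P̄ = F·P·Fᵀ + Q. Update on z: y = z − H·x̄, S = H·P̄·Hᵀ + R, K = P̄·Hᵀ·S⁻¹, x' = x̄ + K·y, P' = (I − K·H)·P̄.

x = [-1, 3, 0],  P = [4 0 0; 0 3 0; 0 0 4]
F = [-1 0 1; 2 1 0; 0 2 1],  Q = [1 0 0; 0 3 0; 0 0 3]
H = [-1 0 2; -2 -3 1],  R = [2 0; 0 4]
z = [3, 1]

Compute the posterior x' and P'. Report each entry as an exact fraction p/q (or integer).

x' = [6115/7163, -1829/7163, 506/247]
P' = [57738/7163 -29740/7163 1000/247; -29740/7163 18770/7163 -474/247; 1000/247 -474/247 622/247]

x̄ = F·x = [1, 1, 6]
P̄ = F·P·Fᵀ + Q = [9 -8 4; -8 22 6; 4 6 19]
y = z − H·x̄ = [-8, 0]
S = H·P̄·Hᵀ + R = [71 -24; -24 109]
K = P̄·Hᵀ·S⁻¹ = [131/7163 686/7163; 1124/7163 -2644/7163; 122/247 11/247]
x' = x̄ + K·y = [6115/7163, -1829/7163, 506/247]
P' = (I − K·H)·P̄ = [57738/7163 -29740/7163 1000/247; -29740/7163 18770/7163 -474/247; 1000/247 -474/247 622/247]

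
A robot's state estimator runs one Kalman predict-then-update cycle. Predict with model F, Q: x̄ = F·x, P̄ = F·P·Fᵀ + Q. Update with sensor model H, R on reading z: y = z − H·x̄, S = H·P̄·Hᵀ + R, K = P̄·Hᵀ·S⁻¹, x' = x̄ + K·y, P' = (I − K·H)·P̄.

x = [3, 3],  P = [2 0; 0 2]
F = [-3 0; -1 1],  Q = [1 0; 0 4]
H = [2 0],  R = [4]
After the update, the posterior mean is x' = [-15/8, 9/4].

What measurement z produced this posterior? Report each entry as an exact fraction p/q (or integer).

z = [-3]

x̄ = F·x = [-9, 0]
P̄ = F·P·Fᵀ + Q = [19 6; 6 8]
S = H·P̄·Hᵀ + R = [80]
K = P̄·Hᵀ·S⁻¹ = [19/40; 3/20]
x' − x̄ = [57/8, 9/4] = K·y
y = (KᵀK)⁻¹·Kᵀ·(x' − x̄) = [15]
z = y + H·x̄ = [15] + [-18] = [-3]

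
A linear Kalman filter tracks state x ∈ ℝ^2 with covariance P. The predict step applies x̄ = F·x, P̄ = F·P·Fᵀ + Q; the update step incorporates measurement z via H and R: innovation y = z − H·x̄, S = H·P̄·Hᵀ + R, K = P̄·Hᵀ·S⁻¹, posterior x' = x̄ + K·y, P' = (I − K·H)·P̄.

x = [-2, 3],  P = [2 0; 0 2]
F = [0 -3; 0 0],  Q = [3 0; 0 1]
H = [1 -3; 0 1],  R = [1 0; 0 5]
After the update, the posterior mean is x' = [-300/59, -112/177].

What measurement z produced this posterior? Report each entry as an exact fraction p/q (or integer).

z = [-3, -1]

x̄ = F·x = [-9, 0]
P̄ = F·P·Fᵀ + Q = [21 0; 0 1]
S = H·P̄·Hᵀ + R = [31 -3; -3 6]
K = P̄·Hᵀ·S⁻¹ = [42/59 21/59; -5/59 22/177]
x' − x̄ = [231/59, -112/177] = K·y
y = (KᵀK)⁻¹·Kᵀ·(x' − x̄) = [6, -1]
z = y + H·x̄ = [6, -1] + [-9, 0] = [-3, -1]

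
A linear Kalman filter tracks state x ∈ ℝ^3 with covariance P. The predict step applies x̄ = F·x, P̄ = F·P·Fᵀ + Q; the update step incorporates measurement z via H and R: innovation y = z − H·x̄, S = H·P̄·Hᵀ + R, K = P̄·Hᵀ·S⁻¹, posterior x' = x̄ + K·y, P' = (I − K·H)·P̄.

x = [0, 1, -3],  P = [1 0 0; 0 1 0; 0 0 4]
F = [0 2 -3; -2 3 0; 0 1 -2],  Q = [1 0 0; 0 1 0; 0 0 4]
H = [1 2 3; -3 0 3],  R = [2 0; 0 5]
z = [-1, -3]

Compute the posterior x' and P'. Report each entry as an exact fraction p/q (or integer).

x' = [8591/12072, -3929/12072, -3661/12072]
P' = [107281/36216 -185647/36216 93061/36216; -185647/36216 374137/36216 -185467/36216; 93061/36216 -185467/36216 97561/36216]

x̄ = F·x = [11, 3, 7]
P̄ = F·P·Fᵀ + Q = [41 6 26; 6 14 3; 26 3 21]
y = z − H·x̄ = [-39, 9]
S = H·P̄·Hᵀ + R = [504 -108; -108 95]
K = P̄·Hᵀ·S⁻¹ = [7585/36216 -237/1006; 3113/36216 3/1006; 7405/36216 75/1006]
x' = x̄ + K·y = [8591/12072, -3929/12072, -3661/12072]
P' = (I − K·H)·P̄ = [107281/36216 -185647/36216 93061/36216; -185647/36216 374137/36216 -185467/36216; 93061/36216 -185467/36216 97561/36216]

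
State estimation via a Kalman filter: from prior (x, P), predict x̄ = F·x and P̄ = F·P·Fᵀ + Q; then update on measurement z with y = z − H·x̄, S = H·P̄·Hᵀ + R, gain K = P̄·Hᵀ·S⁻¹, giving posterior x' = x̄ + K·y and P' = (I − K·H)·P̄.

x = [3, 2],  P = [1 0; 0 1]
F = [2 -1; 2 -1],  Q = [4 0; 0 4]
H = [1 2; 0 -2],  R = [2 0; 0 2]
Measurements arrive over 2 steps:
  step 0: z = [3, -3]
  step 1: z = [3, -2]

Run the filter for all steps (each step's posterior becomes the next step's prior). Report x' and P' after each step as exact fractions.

step 0: x' = [191/215, 283/215], P' = [466/215 -102/215; -102/215 74/215]
step 1: x' = [20017/20771, 20829/20771], P' = [46019/20771 -9931/20771; -9931/20771 7155/20771]

step 0: x̄ = F·x = [4, 4]
step 0: P̄ = F·P·Fᵀ + Q = [9 5; 5 9]
step 0: y = z − H·x̄ = [-9, 5]
step 0: S = H·P̄·Hᵀ + R = [67 -46; -46 38]
step 0: K = P̄·Hᵀ·S⁻¹ = [131/215 102/215; 23/215 -74/215]
step 0: x' = x̄ + K·y = [191/215, 283/215]
step 0: P' = (I − K·H)·P̄ = [466/215 -102/215; -102/215 74/215]
step 1: x̄ = F·x = [99/215, 99/215]
step 1: P̄ = F·P·Fᵀ + Q = [3206/215 2346/215; 2346/215 3206/215]
step 1: y = z − H·x̄ = [348/215, -232/215]
step 1: S = H·P̄·Hᵀ + R = [25844/215 -17516/215; -17516/215 13254/215]
step 1: K = P̄·Hᵀ·S⁻¹ = [26157/41542 9931/20771; 4379/41542 -7155/20771]
step 1: x' = x̄ + K·y = [20017/20771, 20829/20771]
step 1: P' = (I − K·H)·P̄ = [46019/20771 -9931/20771; -9931/20771 7155/20771]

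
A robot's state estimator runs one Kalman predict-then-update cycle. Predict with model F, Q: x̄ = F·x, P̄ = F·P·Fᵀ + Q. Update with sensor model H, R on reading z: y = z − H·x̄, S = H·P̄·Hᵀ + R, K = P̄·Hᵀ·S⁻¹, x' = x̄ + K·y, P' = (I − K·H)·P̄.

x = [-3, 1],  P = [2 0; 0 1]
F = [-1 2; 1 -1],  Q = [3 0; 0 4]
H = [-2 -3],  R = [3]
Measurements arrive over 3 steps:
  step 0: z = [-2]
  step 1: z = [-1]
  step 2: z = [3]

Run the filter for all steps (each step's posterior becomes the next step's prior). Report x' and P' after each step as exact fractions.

step 0: x̄ = F·x = [5, -4]
step 0: P̄ = F·P·Fᵀ + Q = [9 -4; -4 7]
step 0: y = z − H·x̄ = [-4]
step 0: S = H·P̄·Hᵀ + R = [54]
step 0: K = P̄·Hᵀ·S⁻¹ = [-1/9; -13/54]
step 0: x' = x̄ + K·y = [49/9, -82/27]
step 0: P' = (I − K·H)·P̄ = [25/3 -49/9; -49/9 209/54]
step 1: x̄ = F·x = [-311/27, 229/27]
step 1: P̄ = F·P·Fᵀ + Q = [1312/27 -875/27; -875/27 1463/54]
step 1: y = z − H·x̄ = [38/27]
step 1: S = H·P̄·Hᵀ + R = [2825/54]
step 1: K = P̄·Hᵀ·S⁻¹ = [2/2825; -889/2825]
step 1: x' = x̄ + K·y = [-32537/2825, 22709/2825]
step 1: P' = (I − K·H)·P̄ = [137274/2825 -91518/2825; -91518/2825 61901/2825]
step 2: x̄ = F·x = [15591/565, -55246/2825]
step 2: P̄ = F·P·Fᵀ + Q = [30377/113 -107126/565; -107126/565 393511/2825]
step 2: y = z − H·x̄ = [-1353/2825]
step 2: S = H·P̄·Hᵀ + R = [160214/2825]
step 2: K = P̄·Hᵀ·S⁻¹ = [44020/80107; -109273/160214]
step 2: x' = x̄ + K·y = [2189445/80107, -3080827/160214]
step 2: P' = (I − K·H)·P̄ = [20162739/80107 -13485846/80107; -13485846/80107 18090401/160214]

step 0: x' = [49/9, -82/27], P' = [25/3 -49/9; -49/9 209/54]
step 1: x' = [-32537/2825, 22709/2825], P' = [137274/2825 -91518/2825; -91518/2825 61901/2825]
step 2: x' = [2189445/80107, -3080827/160214], P' = [20162739/80107 -13485846/80107; -13485846/80107 18090401/160214]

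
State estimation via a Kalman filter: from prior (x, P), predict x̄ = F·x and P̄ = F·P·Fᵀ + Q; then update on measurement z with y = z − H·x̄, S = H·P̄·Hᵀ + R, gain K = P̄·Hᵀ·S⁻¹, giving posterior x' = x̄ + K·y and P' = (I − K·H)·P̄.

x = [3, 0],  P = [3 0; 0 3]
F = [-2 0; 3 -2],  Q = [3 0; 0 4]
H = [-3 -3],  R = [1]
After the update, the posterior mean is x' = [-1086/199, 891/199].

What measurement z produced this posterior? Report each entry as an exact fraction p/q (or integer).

z = [3]

x̄ = F·x = [-6, 9]
P̄ = F·P·Fᵀ + Q = [15 -18; -18 43]
S = H·P̄·Hᵀ + R = [199]
K = P̄·Hᵀ·S⁻¹ = [9/199; -75/199]
x' − x̄ = [108/199, -900/199] = K·y
y = (KᵀK)⁻¹·Kᵀ·(x' − x̄) = [12]
z = y + H·x̄ = [12] + [-9] = [3]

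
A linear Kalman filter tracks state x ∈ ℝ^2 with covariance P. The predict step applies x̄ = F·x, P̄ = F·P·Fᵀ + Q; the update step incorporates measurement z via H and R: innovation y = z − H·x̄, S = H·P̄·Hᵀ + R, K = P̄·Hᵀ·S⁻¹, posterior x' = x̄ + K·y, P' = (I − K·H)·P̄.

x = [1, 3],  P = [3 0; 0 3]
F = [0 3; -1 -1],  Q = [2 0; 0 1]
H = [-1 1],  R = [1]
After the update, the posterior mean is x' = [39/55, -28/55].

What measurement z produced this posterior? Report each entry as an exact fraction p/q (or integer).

x̄ = F·x = [9, -4]
P̄ = F·P·Fᵀ + Q = [29 -9; -9 7]
S = H·P̄·Hᵀ + R = [55]
K = P̄·Hᵀ·S⁻¹ = [-38/55; 16/55]
x' − x̄ = [-456/55, 192/55] = K·y
y = (KᵀK)⁻¹·Kᵀ·(x' − x̄) = [12]
z = y + H·x̄ = [12] + [-13] = [-1]

z = [-1]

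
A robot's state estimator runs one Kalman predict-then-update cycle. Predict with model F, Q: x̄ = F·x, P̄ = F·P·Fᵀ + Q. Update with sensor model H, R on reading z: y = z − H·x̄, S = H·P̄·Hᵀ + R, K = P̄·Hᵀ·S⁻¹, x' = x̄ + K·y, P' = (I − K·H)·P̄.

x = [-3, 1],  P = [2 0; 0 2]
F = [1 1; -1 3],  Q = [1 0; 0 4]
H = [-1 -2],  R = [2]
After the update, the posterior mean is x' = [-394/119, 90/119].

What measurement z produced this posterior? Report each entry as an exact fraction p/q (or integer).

z = [2]

x̄ = F·x = [-2, 6]
P̄ = F·P·Fᵀ + Q = [5 4; 4 24]
S = H·P̄·Hᵀ + R = [119]
K = P̄·Hᵀ·S⁻¹ = [-13/119; -52/119]
x' − x̄ = [-156/119, -624/119] = K·y
y = (KᵀK)⁻¹·Kᵀ·(x' − x̄) = [12]
z = y + H·x̄ = [12] + [-10] = [2]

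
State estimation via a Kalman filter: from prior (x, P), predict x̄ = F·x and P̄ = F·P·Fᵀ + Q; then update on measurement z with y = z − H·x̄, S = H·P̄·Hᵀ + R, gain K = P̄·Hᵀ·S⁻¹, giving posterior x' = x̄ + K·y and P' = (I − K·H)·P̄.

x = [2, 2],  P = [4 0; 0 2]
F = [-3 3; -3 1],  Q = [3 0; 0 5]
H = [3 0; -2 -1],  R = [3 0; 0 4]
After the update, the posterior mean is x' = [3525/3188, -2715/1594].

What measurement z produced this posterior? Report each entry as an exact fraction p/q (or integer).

x̄ = F·x = [0, -4]
P̄ = F·P·Fᵀ + Q = [57 42; 42 43]
S = H·P̄·Hᵀ + R = [516 -468; -468 443]
K = P̄·Hᵀ·S⁻¹ = [915/3188 -39/797; -603/1594 -547/797]
x' − x̄ = [3525/3188, 3661/1594] = K·y
y = (KᵀK)⁻¹·Kᵀ·(x' − x̄) = [3, -5]
z = y + H·x̄ = [3, -5] + [0, 4] = [3, -1]

z = [3, -1]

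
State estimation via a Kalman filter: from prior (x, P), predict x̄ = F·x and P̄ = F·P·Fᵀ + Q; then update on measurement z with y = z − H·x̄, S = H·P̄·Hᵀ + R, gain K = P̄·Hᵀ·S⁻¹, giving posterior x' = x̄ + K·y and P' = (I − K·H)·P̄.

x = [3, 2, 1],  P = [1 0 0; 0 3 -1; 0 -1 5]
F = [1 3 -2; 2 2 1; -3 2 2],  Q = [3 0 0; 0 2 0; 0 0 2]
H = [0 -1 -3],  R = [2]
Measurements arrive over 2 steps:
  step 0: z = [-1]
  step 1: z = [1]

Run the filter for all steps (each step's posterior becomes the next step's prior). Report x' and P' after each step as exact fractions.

step 0: x̄ = F·x = [7, 11, -3]
step 0: P̄ = F·P·Fᵀ + Q = [63 11 -7; 11 19 10; -7 10 35]
step 0: y = z − H·x̄ = [1]
step 0: S = H·P̄·Hᵀ + R = [396]
step 0: K = P̄·Hᵀ·S⁻¹ = [5/198; -49/396; -115/396]
step 0: x' = x̄ + K·y = [1391/198, 4307/396, -1303/396]
step 0: P' = (I − K·H)·P̄ = [6212/99 2423/198 -811/198; 2423/198 5123/396 -1675/396; -811/198 -1675/396 635/396]
step 1: x̄ = F·x = [6103/132, 12875/396, -1169/198]
step 1: P̄ = F·P·Fᵀ + Q = [14483/44 41491/132 -16099/66; 41491/132 146891/396 -74345/198; -16099/66 -74345/198 48842/99]
step 1: y = z − H·x̄ = [6257/396]
step 1: S = H·P̄·Hᵀ + R = [1013855/396]
step 1: K = P̄·Hᵀ·S⁻¹ = [165309/1013855; 299179/1013855; -437414/1013855]
step 1: x' = x̄ + K·y = [49487398/1013855, 37690268/1013855, -12897203/1013855]
step 1: P' = (I − K·H)·P̄ = [264711849/1013855 193789374/1013855 -64706664/1013855; 193789374/1013855 150045709/1013855 -50214689/1013855; -64706664/1013855 -50214689/1013855 17029839/1013855]

step 0: x' = [1391/198, 4307/396, -1303/396], P' = [6212/99 2423/198 -811/198; 2423/198 5123/396 -1675/396; -811/198 -1675/396 635/396]
step 1: x' = [49487398/1013855, 37690268/1013855, -12897203/1013855], P' = [264711849/1013855 193789374/1013855 -64706664/1013855; 193789374/1013855 150045709/1013855 -50214689/1013855; -64706664/1013855 -50214689/1013855 17029839/1013855]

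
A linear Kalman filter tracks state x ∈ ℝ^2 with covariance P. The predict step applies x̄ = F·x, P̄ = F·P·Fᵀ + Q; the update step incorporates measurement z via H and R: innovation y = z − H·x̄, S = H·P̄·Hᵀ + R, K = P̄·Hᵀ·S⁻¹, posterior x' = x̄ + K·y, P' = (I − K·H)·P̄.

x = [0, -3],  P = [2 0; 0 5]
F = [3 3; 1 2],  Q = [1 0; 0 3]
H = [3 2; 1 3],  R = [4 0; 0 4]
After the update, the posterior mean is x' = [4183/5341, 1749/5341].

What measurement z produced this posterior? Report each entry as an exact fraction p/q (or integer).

x̄ = F·x = [-9, -6]
P̄ = F·P·Fᵀ + Q = [64 36; 36 25]
S = H·P̄·Hᵀ + R = [1112 738; 738 509]
K = P̄·Hᵀ·S⁻¹ = [1860/5341 -892/5341; -374/5341 1707/5341]
x' − x̄ = [52252/5341, 33795/5341] = K·y
y = (KᵀK)⁻¹·Kᵀ·(x' − x̄) = [42, 29]
z = y + H·x̄ = [42, 29] + [-39, -27] = [3, 2]

z = [3, 2]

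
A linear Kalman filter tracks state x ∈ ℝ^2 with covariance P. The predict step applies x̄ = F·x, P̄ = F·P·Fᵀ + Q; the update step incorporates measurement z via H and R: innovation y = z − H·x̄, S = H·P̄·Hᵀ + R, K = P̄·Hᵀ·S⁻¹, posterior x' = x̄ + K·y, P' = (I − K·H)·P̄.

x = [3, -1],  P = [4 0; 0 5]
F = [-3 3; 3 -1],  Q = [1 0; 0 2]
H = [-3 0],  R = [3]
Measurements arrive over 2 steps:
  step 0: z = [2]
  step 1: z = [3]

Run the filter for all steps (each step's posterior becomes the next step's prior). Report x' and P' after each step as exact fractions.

step 0: x' = [-176/247, 736/247], P' = [82/247 -51/247; -51/247 2818/247]
step 1: x' = [-4161/4318, -32318/41021], P' = [1435/4318 -258/2159; -258/2159 139716/41021]

step 0: x̄ = F·x = [-12, 10]
step 0: P̄ = F·P·Fᵀ + Q = [82 -51; -51 43]
step 0: y = z − H·x̄ = [-34]
step 0: S = H·P̄·Hᵀ + R = [741]
step 0: K = P̄·Hᵀ·S⁻¹ = [-82/247; 51/247]
step 0: x' = x̄ + K·y = [-176/247, 736/247]
step 0: P' = (I − K·H)·P̄ = [82/247 -51/247; -51/247 2818/247]
step 1: x̄ = F·x = [144/13, -1264/247]
step 1: P̄ = F·P·Fᵀ + Q = [1435/13 -516/13; -516/13 4356/247]
step 1: y = z − H·x̄ = [471/13]
step 1: S = H·P̄·Hᵀ + R = [12954/13]
step 1: K = P̄·Hᵀ·S⁻¹ = [-1435/4318; 258/2159]
step 1: x' = x̄ + K·y = [-4161/4318, -32318/41021]
step 1: P' = (I − K·H)·P̄ = [1435/4318 -258/2159; -258/2159 139716/41021]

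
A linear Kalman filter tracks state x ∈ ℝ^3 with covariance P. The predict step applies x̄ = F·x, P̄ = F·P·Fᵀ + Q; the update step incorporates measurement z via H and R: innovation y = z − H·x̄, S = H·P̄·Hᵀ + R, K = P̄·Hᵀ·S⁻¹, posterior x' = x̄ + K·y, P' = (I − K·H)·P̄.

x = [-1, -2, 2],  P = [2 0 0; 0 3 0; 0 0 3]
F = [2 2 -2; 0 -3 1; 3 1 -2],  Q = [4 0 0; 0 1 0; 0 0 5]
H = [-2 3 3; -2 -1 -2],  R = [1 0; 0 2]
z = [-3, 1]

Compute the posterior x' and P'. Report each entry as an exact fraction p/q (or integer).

x' = [11401/43769, 168/3979, -74627/87538]
P' = [20727/43769 3837/3979 -60603/87538; 3837/3979 14327/3979 -22933/7958; -60603/87538 -22933/7958 424719/175076]

x̄ = F·x = [-10, 8, -9]
P̄ = F·P·Fᵀ + Q = [36 -24 30; -24 31 -15; 30 -15 38]
y = z − H·x̄ = [-20, -29]
S = H·P̄·Hᵀ + R = [424 -6; -6 413]
K = P̄·Hᵀ·S⁻¹ = [-11475/87538 -11529/43769; 1815/7958 466/3979; 2991/175076 -25625/87538]
x' = x̄ + K·y = [11401/43769, 168/3979, -74627/87538]
P' = (I − K·H)·P̄ = [20727/43769 3837/3979 -60603/87538; 3837/3979 14327/3979 -22933/7958; -60603/87538 -22933/7958 424719/175076]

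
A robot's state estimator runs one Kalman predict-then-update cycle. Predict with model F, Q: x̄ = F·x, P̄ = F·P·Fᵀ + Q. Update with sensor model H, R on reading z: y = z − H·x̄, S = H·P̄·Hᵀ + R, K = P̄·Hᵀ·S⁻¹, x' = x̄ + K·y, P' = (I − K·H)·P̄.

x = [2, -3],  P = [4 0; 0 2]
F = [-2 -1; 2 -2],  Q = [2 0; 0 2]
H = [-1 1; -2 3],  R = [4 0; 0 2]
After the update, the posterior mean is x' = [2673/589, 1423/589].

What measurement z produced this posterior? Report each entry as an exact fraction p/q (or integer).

x̄ = F·x = [-1, 10]
P̄ = F·P·Fᵀ + Q = [20 -12; -12 26]
S = H·P̄·Hᵀ + R = [74 178; 178 460]
K = P̄·Hᵀ·S⁻¹ = [-298/589 18/589; -169/589 196/589]
x' − x̄ = [3262/589, -4467/589] = K·y
y = (KᵀK)⁻¹·Kᵀ·(x' − x̄) = [-13, -34]
z = y + H·x̄ = [-13, -34] + [11, 32] = [-2, -2]

z = [-2, -2]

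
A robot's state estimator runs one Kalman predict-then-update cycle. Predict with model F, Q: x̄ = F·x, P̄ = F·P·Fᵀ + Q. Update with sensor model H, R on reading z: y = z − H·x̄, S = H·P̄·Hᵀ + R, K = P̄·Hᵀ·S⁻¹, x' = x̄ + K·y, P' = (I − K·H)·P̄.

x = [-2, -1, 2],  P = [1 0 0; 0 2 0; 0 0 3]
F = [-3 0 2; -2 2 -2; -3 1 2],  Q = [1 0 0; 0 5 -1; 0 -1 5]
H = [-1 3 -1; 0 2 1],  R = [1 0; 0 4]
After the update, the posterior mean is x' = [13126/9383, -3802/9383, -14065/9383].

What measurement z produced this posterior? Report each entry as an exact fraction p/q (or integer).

z = [-1, -3]

x̄ = F·x = [10, -2, 9]
P̄ = F·P·Fᵀ + Q = [22 -6 21; -6 29 -3; 21 -3 28]
S = H·P̄·Hᵀ + R = [408 134; 134 136]
K = P̄·Hᵀ·S⁻¹ = [-4751/18766 5923/18766; 2843/18766 2394/9383; -2709/9383 4187/9383]
x' − x̄ = [-80704/9383, 14964/9383, -98512/9383] = K·y
y = (KᵀK)⁻¹·Kᵀ·(x' − x̄) = [24, -8]
z = y + H·x̄ = [24, -8] + [-25, 5] = [-1, -3]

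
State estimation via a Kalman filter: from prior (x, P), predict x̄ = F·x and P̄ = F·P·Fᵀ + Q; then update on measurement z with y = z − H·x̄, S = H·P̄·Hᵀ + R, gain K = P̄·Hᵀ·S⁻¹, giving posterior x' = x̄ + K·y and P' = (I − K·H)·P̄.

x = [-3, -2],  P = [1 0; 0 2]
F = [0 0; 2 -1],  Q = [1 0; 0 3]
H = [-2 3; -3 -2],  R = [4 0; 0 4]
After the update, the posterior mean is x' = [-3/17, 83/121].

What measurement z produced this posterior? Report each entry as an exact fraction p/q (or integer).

x̄ = F·x = [0, -4]
P̄ = F·P·Fᵀ + Q = [1 0; 0 9]
S = H·P̄·Hᵀ + R = [89 -48; -48 49]
K = P̄·Hᵀ·S⁻¹ = [-2/17 -3/17; 27/121 -18/121]
x' − x̄ = [-3/17, 567/121] = K·y
y = (KᵀK)⁻¹·Kᵀ·(x' − x̄) = [15, -9]
z = y + H·x̄ = [15, -9] + [-12, 8] = [3, -1]

z = [3, -1]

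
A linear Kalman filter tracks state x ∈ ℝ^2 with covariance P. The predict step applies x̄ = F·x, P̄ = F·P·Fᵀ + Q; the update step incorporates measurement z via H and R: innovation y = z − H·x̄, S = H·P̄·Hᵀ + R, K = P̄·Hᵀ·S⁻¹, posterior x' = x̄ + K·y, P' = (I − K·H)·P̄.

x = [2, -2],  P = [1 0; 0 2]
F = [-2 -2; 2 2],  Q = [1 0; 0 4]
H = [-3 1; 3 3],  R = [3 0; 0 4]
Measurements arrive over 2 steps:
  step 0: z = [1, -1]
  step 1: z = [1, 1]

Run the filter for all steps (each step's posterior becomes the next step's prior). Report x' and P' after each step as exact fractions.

step 0: x' = [-3285/10183, 172/10183], P' = [2140/10183 -1104/10183; -1104/10183 4224/10183]
step 1: x' = [-2328855/20925041, 8872334/20925041], P' = [4161096/20925041 -2057268/20925041; -2057268/20925041 8490948/20925041]

step 0: x̄ = F·x = [0, 0]
step 0: P̄ = F·P·Fᵀ + Q = [13 -12; -12 16]
step 0: y = z − H·x̄ = [1, -1]
step 0: S = H·P̄·Hᵀ + R = [208 3; 3 49]
step 0: K = P̄·Hᵀ·S⁻¹ = [-2508/10183 777/10183; 2512/10183 2340/10183]
step 0: x' = x̄ + K·y = [-3285/10183, 172/10183]
step 0: P' = (I − K·H)·P̄ = [2140/10183 -1104/10183; -1104/10183 4224/10183]
step 1: x̄ = F·x = [6226/10183, -6226/10183]
step 1: P̄ = F·P·Fᵀ + Q = [26807/10183 -16624/10183; -16624/10183 57356/10183]
step 1: y = z − H·x̄ = [35087/10183, 1]
step 1: S = H·P̄·Hᵀ + R = [428912/10183 3; 3 49]
step 1: K = P̄·Hᵀ·S⁻¹ = [-4846852/20925041 1577871/20925041; 4887584/20925041 4825260/20925041]
step 1: x' = x̄ + K·y = [-2328855/20925041, 8872334/20925041]
step 1: P' = (I − K·H)·P̄ = [4161096/20925041 -2057268/20925041; -2057268/20925041 8490948/20925041]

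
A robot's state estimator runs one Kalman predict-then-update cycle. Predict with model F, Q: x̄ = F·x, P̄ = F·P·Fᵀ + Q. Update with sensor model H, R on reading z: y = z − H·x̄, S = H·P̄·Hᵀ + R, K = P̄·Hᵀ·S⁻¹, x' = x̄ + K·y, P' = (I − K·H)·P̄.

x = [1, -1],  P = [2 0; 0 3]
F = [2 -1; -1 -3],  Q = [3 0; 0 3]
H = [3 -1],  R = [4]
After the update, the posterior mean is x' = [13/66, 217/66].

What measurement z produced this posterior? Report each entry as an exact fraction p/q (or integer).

x̄ = F·x = [3, 2]
P̄ = F·P·Fᵀ + Q = [14 5; 5 32]
S = H·P̄·Hᵀ + R = [132]
K = P̄·Hᵀ·S⁻¹ = [37/132; -17/132]
x' − x̄ = [-185/66, 85/66] = K·y
y = (KᵀK)⁻¹·Kᵀ·(x' − x̄) = [-10]
z = y + H·x̄ = [-10] + [7] = [-3]

z = [-3]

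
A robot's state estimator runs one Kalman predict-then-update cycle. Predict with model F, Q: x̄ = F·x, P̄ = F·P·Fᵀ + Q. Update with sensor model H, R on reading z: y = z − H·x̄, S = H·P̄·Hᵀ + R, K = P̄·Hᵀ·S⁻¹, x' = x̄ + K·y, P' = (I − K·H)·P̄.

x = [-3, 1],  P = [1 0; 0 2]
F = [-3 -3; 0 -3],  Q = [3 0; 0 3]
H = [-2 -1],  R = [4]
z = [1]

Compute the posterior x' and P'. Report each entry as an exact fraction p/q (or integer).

x' = [522/217, -1221/217]
P' = [426/217 -540/217; -540/217 1308/217]

x̄ = F·x = [6, -3]
P̄ = F·P·Fᵀ + Q = [30 18; 18 21]
y = z − H·x̄ = [10]
S = H·P̄·Hᵀ + R = [217]
K = P̄·Hᵀ·S⁻¹ = [-78/217; -57/217]
x' = x̄ + K·y = [522/217, -1221/217]
P' = (I − K·H)·P̄ = [426/217 -540/217; -540/217 1308/217]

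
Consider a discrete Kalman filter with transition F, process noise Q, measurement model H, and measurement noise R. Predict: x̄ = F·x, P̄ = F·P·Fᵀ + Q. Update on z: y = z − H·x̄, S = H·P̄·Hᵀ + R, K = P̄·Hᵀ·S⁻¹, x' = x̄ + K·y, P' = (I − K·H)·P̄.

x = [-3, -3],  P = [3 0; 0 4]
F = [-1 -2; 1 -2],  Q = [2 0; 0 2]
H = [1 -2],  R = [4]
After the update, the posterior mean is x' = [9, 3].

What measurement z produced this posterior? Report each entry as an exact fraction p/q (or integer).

x̄ = F·x = [9, 3]
P̄ = F·P·Fᵀ + Q = [21 13; 13 21]
S = H·P̄·Hᵀ + R = [57]
K = P̄·Hᵀ·S⁻¹ = [-5/57; -29/57]
x' − x̄ = [0, 0] = K·y
y = (KᵀK)⁻¹·Kᵀ·(x' − x̄) = [0]
z = y + H·x̄ = [0] + [3] = [3]

z = [3]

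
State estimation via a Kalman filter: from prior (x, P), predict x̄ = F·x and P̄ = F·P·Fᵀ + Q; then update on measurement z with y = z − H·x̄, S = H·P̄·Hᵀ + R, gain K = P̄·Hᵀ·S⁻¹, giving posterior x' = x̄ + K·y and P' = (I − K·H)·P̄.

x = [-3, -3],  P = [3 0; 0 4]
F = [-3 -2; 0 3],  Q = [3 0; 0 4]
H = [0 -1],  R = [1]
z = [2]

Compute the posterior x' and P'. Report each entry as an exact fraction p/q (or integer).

x̄ = F·x = [15, -9]
P̄ = F·P·Fᵀ + Q = [46 -24; -24 40]
y = z − H·x̄ = [-7]
S = H·P̄·Hᵀ + R = [41]
K = P̄·Hᵀ·S⁻¹ = [24/41; -40/41]
x' = x̄ + K·y = [447/41, -89/41]
P' = (I − K·H)·P̄ = [1310/41 -24/41; -24/41 40/41]

x' = [447/41, -89/41]
P' = [1310/41 -24/41; -24/41 40/41]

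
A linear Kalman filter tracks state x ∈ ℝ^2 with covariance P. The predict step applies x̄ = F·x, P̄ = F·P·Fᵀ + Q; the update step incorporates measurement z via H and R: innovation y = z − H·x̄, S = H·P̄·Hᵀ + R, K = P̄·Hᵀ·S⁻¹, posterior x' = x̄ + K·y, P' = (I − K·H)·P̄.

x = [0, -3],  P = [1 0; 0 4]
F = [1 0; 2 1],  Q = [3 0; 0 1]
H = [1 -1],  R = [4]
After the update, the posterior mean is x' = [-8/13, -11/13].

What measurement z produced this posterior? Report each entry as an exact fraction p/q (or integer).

x̄ = F·x = [0, -3]
P̄ = F·P·Fᵀ + Q = [4 2; 2 9]
S = H·P̄·Hᵀ + R = [13]
K = P̄·Hᵀ·S⁻¹ = [2/13; -7/13]
x' − x̄ = [-8/13, 28/13] = K·y
y = (KᵀK)⁻¹·Kᵀ·(x' − x̄) = [-4]
z = y + H·x̄ = [-4] + [3] = [-1]

z = [-1]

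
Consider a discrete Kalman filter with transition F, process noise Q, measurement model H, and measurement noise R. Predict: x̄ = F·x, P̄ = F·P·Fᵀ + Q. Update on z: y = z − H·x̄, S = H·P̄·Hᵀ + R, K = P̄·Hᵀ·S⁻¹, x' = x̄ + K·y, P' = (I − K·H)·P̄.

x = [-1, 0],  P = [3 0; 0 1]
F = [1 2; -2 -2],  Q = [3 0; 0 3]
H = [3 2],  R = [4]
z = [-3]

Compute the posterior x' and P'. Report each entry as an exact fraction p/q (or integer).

x̄ = F·x = [-1, 2]
P̄ = F·P·Fᵀ + Q = [10 -10; -10 19]
y = z − H·x̄ = [-4]
S = H·P̄·Hᵀ + R = [50]
K = P̄·Hᵀ·S⁻¹ = [1/5; 4/25]
x' = x̄ + K·y = [-9/5, 34/25]
P' = (I − K·H)·P̄ = [8 -58/5; -58/5 443/25]

x' = [-9/5, 34/25]
P' = [8 -58/5; -58/5 443/25]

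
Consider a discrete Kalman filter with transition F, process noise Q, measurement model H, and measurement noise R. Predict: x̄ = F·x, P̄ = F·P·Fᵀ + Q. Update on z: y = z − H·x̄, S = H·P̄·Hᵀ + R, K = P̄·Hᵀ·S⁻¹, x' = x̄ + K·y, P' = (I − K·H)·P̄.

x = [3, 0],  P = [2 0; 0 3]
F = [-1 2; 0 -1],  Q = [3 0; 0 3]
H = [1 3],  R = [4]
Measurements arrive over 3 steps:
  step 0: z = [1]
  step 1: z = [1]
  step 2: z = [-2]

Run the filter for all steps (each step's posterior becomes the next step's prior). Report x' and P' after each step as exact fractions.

step 0: x̄ = F·x = [-3, 0]
step 0: P̄ = F·P·Fᵀ + Q = [17 -6; -6 6]
step 0: y = z − H·x̄ = [4]
step 0: S = H·P̄·Hᵀ + R = [39]
step 0: K = P̄·Hᵀ·S⁻¹ = [-1/39; 4/13]
step 0: x' = x̄ + K·y = [-121/39, 16/13]
step 0: P' = (I − K·H)·P̄ = [662/39 -74/13; -74/13 30/13]
step 1: x̄ = F·x = [217/39, -16/13]
step 1: P̄ = F·P·Fᵀ + Q = [2027/39 -134/13; -134/13 69/13]
step 1: y = z − H·x̄ = [-34/39]
step 1: S = H·P̄·Hᵀ + R = [1634/39]
step 1: K = P̄·Hᵀ·S⁻¹ = [821/1634; 219/1634]
step 1: x' = x̄ + K·y = [4188/817, -1101/817]
step 1: P' = (I − K·H)·P̄ = [67643/1634 -21453/1634; -21453/1634 7443/1634]
step 2: x̄ = F·x = [-6390/817, 1101/817]
step 2: P̄ = F·P·Fᵀ + Q = [188129/1634 -36339/1634; -36339/1634 12345/1634]
step 2: y = z − H·x̄ = [1453/817]
step 2: S = H·P̄·Hᵀ + R = [43868/817]
step 2: K = P̄·Hᵀ·S⁻¹ = [899/997; 87/10967]
step 2: x' = x̄ + K·y = [-6199/997, 14934/10967]
step 2: P' = (I − K·H)·P̄ = [142525/1994 -45111/1994; -45111/1994 165639/21934]

step 0: x' = [-121/39, 16/13], P' = [662/39 -74/13; -74/13 30/13]
step 1: x' = [4188/817, -1101/817], P' = [67643/1634 -21453/1634; -21453/1634 7443/1634]
step 2: x' = [-6199/997, 14934/10967], P' = [142525/1994 -45111/1994; -45111/1994 165639/21934]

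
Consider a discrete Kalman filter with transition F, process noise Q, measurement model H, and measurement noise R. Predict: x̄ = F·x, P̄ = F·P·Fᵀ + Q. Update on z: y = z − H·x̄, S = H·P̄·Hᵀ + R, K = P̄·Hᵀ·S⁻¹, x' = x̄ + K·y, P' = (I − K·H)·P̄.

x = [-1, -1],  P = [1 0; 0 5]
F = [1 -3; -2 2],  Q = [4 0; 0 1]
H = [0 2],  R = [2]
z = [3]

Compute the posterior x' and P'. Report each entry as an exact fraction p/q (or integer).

x' = [2/17, 25/17]
P' = [502/51 -32/51; -32/51 25/51]

x̄ = F·x = [2, 0]
P̄ = F·P·Fᵀ + Q = [50 -32; -32 25]
y = z − H·x̄ = [3]
S = H·P̄·Hᵀ + R = [102]
K = P̄·Hᵀ·S⁻¹ = [-32/51; 25/51]
x' = x̄ + K·y = [2/17, 25/17]
P' = (I − K·H)·P̄ = [502/51 -32/51; -32/51 25/51]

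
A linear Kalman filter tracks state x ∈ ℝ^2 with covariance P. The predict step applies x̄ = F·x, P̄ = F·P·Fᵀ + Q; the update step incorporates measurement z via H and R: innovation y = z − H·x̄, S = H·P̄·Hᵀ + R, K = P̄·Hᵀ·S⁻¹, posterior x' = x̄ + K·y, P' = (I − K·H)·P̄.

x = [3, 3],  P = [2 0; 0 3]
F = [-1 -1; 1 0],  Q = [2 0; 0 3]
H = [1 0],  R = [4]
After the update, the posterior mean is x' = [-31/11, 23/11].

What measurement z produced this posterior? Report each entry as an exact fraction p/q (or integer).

x̄ = F·x = [-6, 3]
P̄ = F·P·Fᵀ + Q = [7 -2; -2 5]
S = H·P̄·Hᵀ + R = [11]
K = P̄·Hᵀ·S⁻¹ = [7/11; -2/11]
x' − x̄ = [35/11, -10/11] = K·y
y = (KᵀK)⁻¹·Kᵀ·(x' − x̄) = [5]
z = y + H·x̄ = [5] + [-6] = [-1]

z = [-1]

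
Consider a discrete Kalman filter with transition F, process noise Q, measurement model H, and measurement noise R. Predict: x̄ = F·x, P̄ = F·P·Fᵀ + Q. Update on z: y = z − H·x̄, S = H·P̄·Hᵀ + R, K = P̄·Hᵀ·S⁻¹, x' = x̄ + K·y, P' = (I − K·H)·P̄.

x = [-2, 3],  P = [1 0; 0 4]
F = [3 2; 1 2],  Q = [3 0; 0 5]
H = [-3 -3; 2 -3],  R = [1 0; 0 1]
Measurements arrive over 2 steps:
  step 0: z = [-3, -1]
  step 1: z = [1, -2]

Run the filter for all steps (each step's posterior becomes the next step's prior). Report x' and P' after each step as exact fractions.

step 0: x̄ = F·x = [0, 4]
step 0: P̄ = F·P·Fᵀ + Q = [28 19; 19 22]
step 0: y = z − H·x̄ = [9, 11]
step 0: S = H·P̄·Hᵀ + R = [793 87; 87 83]
step 0: K = P̄·Hᵀ·S⁻¹ = [-5808/29125 5737/29125; -7773/58250 -11503/58250]
step 0: x' = x̄ + K·y = [2167/5825, 3651/5825]
step 0: P' = (I − K·H)·P̄ = [2309/29125 -373/29125; -373/29125 3337/58250]
step 1: x̄ = F·x = [13803/5825, 9469/5825]
step 1: P̄ = F·P·Fᵀ + Q = [110354/29125 10617/29125; 10617/29125 153116/29125]
step 1: y = z − H·x̄ = [75641/5825, -10849/5825]
step 1: S = H·P̄·Hᵀ + R = [2591461/29125 747771/29125; 747771/29125 1721181/29125]
step 1: K = P̄·Hᵀ·S⁻¹ = [-1095652/5581133 3265199/16743399; -5926563/44649064 -8790283/44649064]
step 1: x' = x̄ + K·y = [-9089038/16743399, 1499069/5581133]
step 1: P' = (I − K·H)·P̄ = [1310431/16743399 -71593/5581133; -71593/5581133 2548265/44649064]

step 0: x' = [2167/5825, 3651/5825], P' = [2309/29125 -373/29125; -373/29125 3337/58250]
step 1: x' = [-9089038/16743399, 1499069/5581133], P' = [1310431/16743399 -71593/5581133; -71593/5581133 2548265/44649064]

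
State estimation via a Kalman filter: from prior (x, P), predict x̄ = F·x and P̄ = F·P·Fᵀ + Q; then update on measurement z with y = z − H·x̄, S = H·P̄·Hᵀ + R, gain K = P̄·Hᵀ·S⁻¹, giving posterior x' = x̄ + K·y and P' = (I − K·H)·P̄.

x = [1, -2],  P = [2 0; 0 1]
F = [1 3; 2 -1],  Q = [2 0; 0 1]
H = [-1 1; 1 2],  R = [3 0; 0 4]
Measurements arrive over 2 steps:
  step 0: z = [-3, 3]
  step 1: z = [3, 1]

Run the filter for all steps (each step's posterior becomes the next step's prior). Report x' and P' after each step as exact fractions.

step 0: x' = [227/119, 53/119], P' = [185/119 -41/238; -41/238 341/476]
step 1: x' = [-64861/72127, 101294/72127], P' = [320102/216381 -36529/216381; -36529/216381 306937/432762]

step 0: x̄ = F·x = [-5, 4]
step 0: P̄ = F·P·Fᵀ + Q = [13 1; 1 10]
step 0: y = z − H·x̄ = [-12, 0]
step 0: S = H·P̄·Hᵀ + R = [24 6; 6 61]
step 0: K = P̄·Hᵀ·S⁻¹ = [-137/238 36/119; 141/476 75/238]
step 0: x' = x̄ + K·y = [227/119, 53/119]
step 0: P' = (I − K·H)·P̄ = [185/119 -41/238; -41/238 341/476]
step 1: x̄ = F·x = [386/119, 401/119]
step 1: P̄ = F·P·Fᵀ + Q = [4269/476 47/476; 47/476 4105/476]
step 1: y = z − H·x̄ = [342/119, -1069/119]
step 1: S = H·P̄·Hᵀ + R = [2427/119 1947/238; 1947/238 22781/476]
step 1: K = P̄·Hᵀ·S⁻¹ = [-10807/19671 20587/72127; 11515/39342 22534/72127]
step 1: x' = x̄ + K·y = [-64861/72127, 101294/72127]
step 1: P' = (I − K·H)·P̄ = [320102/216381 -36529/216381; -36529/216381 306937/432762]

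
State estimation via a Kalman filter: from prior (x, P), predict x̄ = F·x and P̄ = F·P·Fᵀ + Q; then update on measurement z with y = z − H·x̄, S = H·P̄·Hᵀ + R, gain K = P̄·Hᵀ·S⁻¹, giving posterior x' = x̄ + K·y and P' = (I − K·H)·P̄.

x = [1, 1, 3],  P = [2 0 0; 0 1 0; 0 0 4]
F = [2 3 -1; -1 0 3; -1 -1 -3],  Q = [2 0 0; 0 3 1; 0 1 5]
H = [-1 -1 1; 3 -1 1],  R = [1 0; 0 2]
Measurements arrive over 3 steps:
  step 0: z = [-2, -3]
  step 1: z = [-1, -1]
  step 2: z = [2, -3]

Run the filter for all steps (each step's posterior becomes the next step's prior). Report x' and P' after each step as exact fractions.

step 0: x̄ = F·x = [2, 8, -11]
step 0: P̄ = F·P·Fᵀ + Q = [23 -16 5; -16 41 -33; 5 -33 44]
step 0: y = z − H·x̄ = [19, 10]
step 0: S = H·P̄·Hᵀ + R = [133 124; 124 486]
step 0: K = P̄·Hᵀ·S⁻¹ = [-6066/24631 6109/24631; -6530/24631 -4517/24631; 11792/24631 1654/24631]
step 0: x' = x̄ + K·y = [-4902/24631, 27808/24631, -30353/24631]
step 0: P' = (I − K·H)·P̄ = [4571/24631 -626/24631 -2121/24631; -626/24631 80057/24631 72901/24631; -2121/24631 72901/24631 82572/24631]
step 1: x̄ = F·x = [103973/24631, -86157/24631, 68153/24631]
step 1: P̄ = F·P·Fᵀ + Q = [434197/24631 386282/24631 -571070/24631; 386282/24631 834338/24631 -933275/24631; -571070/24631 -933275/24631 1374359/24631]
step 1: y = z − H·x̄ = [-74968/24631, -490860/24631]
step 1: S = H·P̄·Hᵀ + R = [6448779/24631 857952/24631; 857952/24631 2288170/24631]
step 1: K = P̄·Hᵀ·S⁻¹ = [-70648759/284597073 15428851/63243794; -29814631/94865691 -9373307/63243794; 13706704/31621897 3075436/31621897]
step 1: x' = x̄ + K·y = [32742541/284597073, 39108121/94865691, -15510761/31621897]
step 1: P' = (I − K·H)·P̄ = [104754209/569194146 847355/189731382 -1888958/31621897; 847355/189731382 172498783/63243794 76452407/31621897; -1888958/31621897 76452407/31621897 88270153/31621897]
step 2: x̄ = F·x = [557055020/284597073, -451533088/284597073, 268723643/284597073]
step 2: P̄ = F·P·Fᵀ + Q = [9028319105/569194146 7163558351/569194146 -5476119005/284597073; 7163558351/569194146 16316108897/569194146 -8875852172/284597073; -5476119005/284597073 -8875852172/284597073 13430457697/284597073]
step 2: y = z − H·x̄ = [405992435/284597073, -1081737670/94865691]
step 2: S = H·P̄·Hᵀ + R = [62254769476/284597073 2560647157/94865691; 2560647157/94865691 2909939725/31621897]
step 2: K = P̄·Hᵀ·S⁻¹ = [-456663298468/1840504307361 1347330360415/5521512922083; -191930297418/613501435787 -273046761812/1840504307361; 799320297464/1840504307361 535872016450/5521512922083]
step 2: x' = x̄ + K·y = [-6510232298510/5521512922083, -627977069906/1840504307361, 2523905822293/5521512922083]
step 2: P' = (I − K·H)·P̄ = [2032325308117/11043025844166 14848684315/3681008614722 -331554214873/5521512922083; 14848684315/3681008614722 3343995051547/1227002871574 4447626027224/1840504307361; -331554214873/5521512922083 4447626027224/1840504307361 15409284759191/5521512922083]

step 0: x' = [-4902/24631, 27808/24631, -30353/24631], P' = [4571/24631 -626/24631 -2121/24631; -626/24631 80057/24631 72901/24631; -2121/24631 72901/24631 82572/24631]
step 1: x' = [32742541/284597073, 39108121/94865691, -15510761/31621897], P' = [104754209/569194146 847355/189731382 -1888958/31621897; 847355/189731382 172498783/63243794 76452407/31621897; -1888958/31621897 76452407/31621897 88270153/31621897]
step 2: x' = [-6510232298510/5521512922083, -627977069906/1840504307361, 2523905822293/5521512922083], P' = [2032325308117/11043025844166 14848684315/3681008614722 -331554214873/5521512922083; 14848684315/3681008614722 3343995051547/1227002871574 4447626027224/1840504307361; -331554214873/5521512922083 4447626027224/1840504307361 15409284759191/5521512922083]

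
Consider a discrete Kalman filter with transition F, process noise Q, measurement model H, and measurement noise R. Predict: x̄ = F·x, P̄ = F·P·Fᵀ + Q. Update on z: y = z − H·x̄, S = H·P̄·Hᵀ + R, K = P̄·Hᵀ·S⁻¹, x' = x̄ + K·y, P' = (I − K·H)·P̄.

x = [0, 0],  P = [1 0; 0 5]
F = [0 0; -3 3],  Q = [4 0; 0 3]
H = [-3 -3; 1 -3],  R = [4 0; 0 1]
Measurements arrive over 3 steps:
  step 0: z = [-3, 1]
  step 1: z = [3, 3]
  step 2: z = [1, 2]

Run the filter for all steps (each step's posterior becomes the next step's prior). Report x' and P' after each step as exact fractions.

step 0: x' = [32884/35453, -171/35453], P' = [10276/35453 684/35453; 684/35453 3192/35453]
step 1: x' = [-69504/12332837, -12657189/12332837], P' = [324908/1121167 21348/1121167; 21348/1121167 99624/1121167]
step 2: x' = [960430880/4285600877, -2660657355/4285600877], P' = [1241943172/4285600877 81600300/4285600877; 81600300/4285600877 380801400/4285600877]

step 0: x̄ = F·x = [0, 0]
step 0: P̄ = F·P·Fᵀ + Q = [4 0; 0 57]
step 0: y = z − H·x̄ = [-3, 1]
step 0: S = H·P̄·Hᵀ + R = [553 501; 501 518]
step 0: K = P̄·Hᵀ·S⁻¹ = [-8220/35453 8224/35453; -2907/35453 -8892/35453]
step 0: x' = x̄ + K·y = [32884/35453, -171/35453]
step 0: P' = (I − K·H)·P̄ = [10276/35453 684/35453; 684/35453 3192/35453]
step 1: x̄ = F·x = [0, -9015/3223]
step 1: P̄ = F·P·Fᵀ + Q = [4 0; 0 1779/293]
step 1: y = z − H·x̄ = [-17376/3223, -17376/3223]
step 1: S = H·P̄·Hᵀ + R = [27731/293 12495/293; 12495/293 17476/293]
step 1: K = P̄·Hᵀ·S⁻¹ = [-15276/65951 260864/1121167; -5337/65951 -277524/1121167]
step 1: x' = x̄ + K·y = [-69504/12332837, -12657189/12332837]
step 1: P' = (I − K·H)·P̄ = [324908/1121167 21348/1121167; 21348/1121167 99624/1121167]
step 2: x̄ = F·x = [0, -3433005/1121167]
step 2: P̄ = F·P·Fᵀ + Q = [4 0; 0 6800025/1121167]
step 2: y = z − H·x̄ = [-9177848/1121167, -8056681/1121167]
step 2: S = H·P̄·Hᵀ + R = [106046905/1121167 47746221/1121167; 47746221/1121167 66806060/1121167]
step 2: K = P̄·Hᵀ·S⁻¹ = [-992657604/4285600877 997142272/4285600877; -346801275/4285600877 -1060803900/4285600877]
step 2: x' = x̄ + K·y = [960430880/4285600877, -2660657355/4285600877]
step 2: P' = (I − K·H)·P̄ = [1241943172/4285600877 81600300/4285600877; 81600300/4285600877 380801400/4285600877]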